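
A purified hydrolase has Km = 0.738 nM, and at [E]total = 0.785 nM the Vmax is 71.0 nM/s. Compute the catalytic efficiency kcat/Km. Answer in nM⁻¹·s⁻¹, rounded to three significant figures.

kcat = Vmax/[E]total = 71.0/0.785 = 90.4 s⁻¹.
kcat/Km = 90.4/0.738 = 123 nM⁻¹·s⁻¹.

123 nM⁻¹·s⁻¹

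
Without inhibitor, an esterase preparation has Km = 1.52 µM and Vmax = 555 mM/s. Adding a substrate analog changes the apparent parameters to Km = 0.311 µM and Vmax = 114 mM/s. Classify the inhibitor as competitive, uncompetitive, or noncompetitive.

Both Km and Vmax decrease by the same factor (~4.88-fold) — characteristic of uncompetitive inhibition.

uncompetitive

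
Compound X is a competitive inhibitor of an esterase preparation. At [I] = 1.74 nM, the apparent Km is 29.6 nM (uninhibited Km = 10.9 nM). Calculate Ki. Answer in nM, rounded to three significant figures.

1.01 nM

Competitive: Km,app = α·Km with α = 1 + [I]/Ki.
α = Km,app/Km = 29.6/10.9 = 2.716.
Since α = 1 + [I]/Ki, [I]/Ki = 2.716 − 1 = 1.716 and Ki = 1.74/1.716 = 1.01 nM.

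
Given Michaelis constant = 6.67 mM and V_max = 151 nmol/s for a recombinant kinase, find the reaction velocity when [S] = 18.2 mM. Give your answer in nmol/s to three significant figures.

111 nmol/s

[S]/(Km+[S]) = 18.2/24.87 = 0.7318, the fractional saturation.
v = 0.7318 × Vmax = 0.7318 × 151 = 111 nmol/s.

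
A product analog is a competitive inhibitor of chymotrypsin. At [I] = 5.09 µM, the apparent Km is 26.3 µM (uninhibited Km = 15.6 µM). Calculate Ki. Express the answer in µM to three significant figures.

Competitive: Km,app = α·Km with α = 1 + [I]/Ki.
α = Km,app/Km = 26.3/15.6 = 1.686.
Ki = [I]/(α − 1) = 5.09/0.6859 = 7.42 µM.

7.42 µM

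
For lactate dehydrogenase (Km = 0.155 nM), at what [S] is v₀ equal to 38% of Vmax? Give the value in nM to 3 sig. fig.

v/Vmax = [S]/(Km+[S]) = 0.38, so [S] = Km·0.38/(1 − 0.38) = 0.155 × 0.6129.
[S] = 0.0950 nM.

0.0950 nM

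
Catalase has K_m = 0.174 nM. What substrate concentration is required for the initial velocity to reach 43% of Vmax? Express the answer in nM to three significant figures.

0.131 nM

v/Vmax = [S]/(Km+[S]) = 0.43, so [S] = Km·0.43/(1 − 0.43) = 0.174 × 0.7544.
[S] = 0.131 nM.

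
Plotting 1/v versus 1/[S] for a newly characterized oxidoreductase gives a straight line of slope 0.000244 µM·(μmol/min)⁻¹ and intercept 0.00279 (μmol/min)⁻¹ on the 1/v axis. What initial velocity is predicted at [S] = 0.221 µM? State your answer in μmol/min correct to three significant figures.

The y-intercept is 1/Vmax, so Vmax = 1/0.00279 = 358 μmol/min.
The slope is Km/Vmax, so Km = 0.000244 × 358 = 0.0875 µM.
Then v = 358 × 0.221/(0.0875 + 0.221) = 257 μmol/min.

257 μmol/min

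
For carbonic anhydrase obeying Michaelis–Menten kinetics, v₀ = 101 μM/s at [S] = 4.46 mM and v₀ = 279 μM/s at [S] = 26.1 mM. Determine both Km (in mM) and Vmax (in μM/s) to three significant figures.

In reciprocal form, 1/v = (Km/Vmax)·(1/[S]) + 1/Vmax. The two points give (1/[S], 1/v) = (0.2242, 0.009901) and (0.03831, 0.003584).
Slope = (0.009901 − 0.003584)/(0.2242 − 0.03831) = 0.03398; intercept = 0.009901 − 0.03398×0.2242 = 0.002282.
Vmax = 1/intercept = 438 μM/s; Km = slope × Vmax = 0.03398 × 438 = 14.9 mM.

Km = 14.9 mM; Vmax = 438 μM/s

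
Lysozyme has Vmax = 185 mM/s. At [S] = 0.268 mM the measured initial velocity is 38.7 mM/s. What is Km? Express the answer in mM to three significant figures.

From v = Vmax[S]/(Km+[S]), Km = [S](Vmax − v)/v.
Km = 0.268 × (185 − 38.7) / 38.7 = 39.21/38.7 = 1.01 mM.

1.01 mM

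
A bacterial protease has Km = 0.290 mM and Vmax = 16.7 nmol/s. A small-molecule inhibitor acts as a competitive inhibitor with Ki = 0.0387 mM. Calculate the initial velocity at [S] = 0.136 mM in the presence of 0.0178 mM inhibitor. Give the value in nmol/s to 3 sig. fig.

α = 1 + [I]/Ki = 1 + 0.0178/0.0387 = 1.460.
For a competitive inhibitor, Vmax is unchanged and the apparent Km becomes α·Km: Km,app = 0.423 mM, Vmax,app = 16.7 nmol/s.
v = Vmax,app·[S]/(Km,app + [S]) = 16.7 × 0.136/(0.423 + 0.136) = 4.06 nmol/s.

4.06 nmol/s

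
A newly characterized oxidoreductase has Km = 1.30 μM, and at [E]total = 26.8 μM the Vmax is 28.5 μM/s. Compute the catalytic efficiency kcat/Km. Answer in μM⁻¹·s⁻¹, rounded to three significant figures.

kcat = Vmax/[E]total = 28.5/26.8 = 1.06 s⁻¹.
kcat/Km = 1.06/1.30 = 0.818 μM⁻¹·s⁻¹.

0.818 μM⁻¹·s⁻¹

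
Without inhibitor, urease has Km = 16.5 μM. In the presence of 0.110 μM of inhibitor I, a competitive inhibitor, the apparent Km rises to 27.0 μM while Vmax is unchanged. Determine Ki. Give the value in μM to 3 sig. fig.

0.173 μM

Competitive: Km,app = α·Km with α = 1 + [I]/Ki.
α = Km,app/Km = 27.0/16.5 = 1.636.
Since α = 1 + [I]/Ki, [I]/Ki = 1.636 − 1 = 0.6364 and Ki = 0.110/0.6364 = 0.173 μM.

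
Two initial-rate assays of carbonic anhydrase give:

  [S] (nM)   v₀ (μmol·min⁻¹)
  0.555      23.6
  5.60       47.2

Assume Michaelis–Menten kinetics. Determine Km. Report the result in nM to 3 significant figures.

In reciprocal form, 1/v = (Km/Vmax)·(1/[S]) + 1/Vmax. The two points give (1/[S], 1/v) = (1.802, 0.04237) and (0.1786, 0.02119).
Slope = (0.04237 − 0.02119)/(1.802 − 0.1786) = 0.01305; intercept = 0.04237 − 0.01305×1.802 = 0.01886.
Vmax = 1/intercept = 53.0 μmol·min⁻¹; Km = slope × Vmax = 0.01305 × 53.0 = 0.692 nM.

0.692 nM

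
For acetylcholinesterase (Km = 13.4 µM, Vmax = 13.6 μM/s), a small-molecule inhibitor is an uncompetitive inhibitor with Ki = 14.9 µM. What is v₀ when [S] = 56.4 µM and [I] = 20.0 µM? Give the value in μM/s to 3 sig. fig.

5.27 μM/s

With α = 1 + [I]/Ki = 1 + 20.0/14.9 = 2.342, the uncompetitive rate law is v = (Vmax/α)·[S] / (Km/α + [S]).
v = (13.6/2.342)×56.4 / (13.4/2.342 + 56.4) = 327.5/62.12 = 5.27 μM/s.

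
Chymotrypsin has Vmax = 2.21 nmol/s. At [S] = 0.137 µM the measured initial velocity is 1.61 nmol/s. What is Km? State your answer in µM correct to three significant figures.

From v = Vmax[S]/(Km+[S]), Km = [S](Vmax − v)/v.
Km = 0.137 × (2.21 − 1.61) / 1.61 = 0.08220/1.61 = 0.0511 µM.

0.0511 µM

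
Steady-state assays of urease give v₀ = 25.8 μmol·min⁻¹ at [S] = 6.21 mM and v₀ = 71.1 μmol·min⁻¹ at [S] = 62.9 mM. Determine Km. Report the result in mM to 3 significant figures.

15.0 mM

In reciprocal form, 1/v = (Km/Vmax)·(1/[S]) + 1/Vmax. The two points give (1/[S], 1/v) = (0.1610, 0.03876) and (0.01590, 0.01406).
Slope = (0.03876 − 0.01406)/(0.1610 − 0.01590) = 0.1702; intercept = 0.03876 − 0.1702×0.1610 = 0.01136.
Vmax = 1/intercept = 88.0 μmol·min⁻¹; Km = slope × Vmax = 0.1702 × 88.0 = 15.0 mM.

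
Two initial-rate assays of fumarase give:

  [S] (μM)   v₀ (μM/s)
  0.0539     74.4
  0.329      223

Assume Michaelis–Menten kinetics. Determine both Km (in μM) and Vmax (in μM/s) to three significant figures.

Km = 0.212 μM; Vmax = 366 μM/s

From v = Vmax[S]/(Km+[S]), each point gives Vmax = v(Km+[S])/[S].
Equating: 74.4(Km+0.0539)/0.0539 = 223(Km+0.329)/0.329.
1380·Km + 74.4 = 677.8·Km + 223, so (1380 − 677.8)·Km = 223 − 74.4.
Km = 148.6/702.5 = 0.212 μM; then Vmax = 74.4(0.212+0.0539)/0.0539 = 366 μM/s.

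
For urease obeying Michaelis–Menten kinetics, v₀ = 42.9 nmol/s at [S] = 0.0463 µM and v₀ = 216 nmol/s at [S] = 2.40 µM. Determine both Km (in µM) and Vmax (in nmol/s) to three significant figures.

Km = 0.207 µM; Vmax = 235 nmol/s

In reciprocal form, 1/v = (Km/Vmax)·(1/[S]) + 1/Vmax. The two points give (1/[S], 1/v) = (21.60, 0.02331) and (0.4167, 0.004630).
Slope = (0.02331 − 0.004630)/(21.60 − 0.4167) = 0.0008819; intercept = 0.02331 − 0.0008819×21.60 = 0.004262.
Vmax = 1/intercept = 235 nmol/s; Km = slope × Vmax = 0.0008819 × 235 = 0.207 µM.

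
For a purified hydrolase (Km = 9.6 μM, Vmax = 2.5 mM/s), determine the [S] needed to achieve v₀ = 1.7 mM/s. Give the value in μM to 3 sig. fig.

20.4 μM

Rearranging v = Vmax[S]/(Km+[S]) gives [S] = Km·v/(Vmax − v).
[S] = 9.6 × 1.7 / (2.5 − 1.7) = 16.32/0.8000 = 20.4 μM.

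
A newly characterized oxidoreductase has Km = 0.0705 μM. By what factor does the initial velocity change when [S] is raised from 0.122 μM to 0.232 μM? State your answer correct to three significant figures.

Since Vmax cancels, v₂/v₁ = [S]₂(Km+[S]₁) / [S]₁(Km+[S]₂).
= 0.232×(0.0705+0.122) / (0.122×(0.0705+0.232)) = 0.04466/0.03690 = 1.21.

1.21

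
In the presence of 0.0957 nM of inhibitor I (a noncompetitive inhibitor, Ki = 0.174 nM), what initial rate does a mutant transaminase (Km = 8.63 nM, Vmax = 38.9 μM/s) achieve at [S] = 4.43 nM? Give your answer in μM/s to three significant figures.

α = 1 + [I]/Ki = 1 + 0.0957/0.174 = 1.550.
For a noncompetitive inhibitor, Vmax is reduced to Vmax/α while Km is unchanged: Km,app = 8.63 nM, Vmax,app = 25.1 μM/s.
v = Vmax,app·[S]/(Km,app + [S]) = 25.1 × 4.43/(8.63 + 4.43) = 8.51 μM/s.

8.51 μM/s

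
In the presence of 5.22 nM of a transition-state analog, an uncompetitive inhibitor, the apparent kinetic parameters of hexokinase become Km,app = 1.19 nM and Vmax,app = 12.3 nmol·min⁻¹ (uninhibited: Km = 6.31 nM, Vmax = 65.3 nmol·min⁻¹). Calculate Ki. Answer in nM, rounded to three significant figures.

Uncompetitive: Vmax,app = Vmax/α (and Km,app = Km/α) with α = 1 + [I]/Ki.
α = Vmax/Vmax,app = 65.3/12.3 = 5.309.
Since α = 1 + [I]/Ki, [I]/Ki = 5.309 − 1 = 4.309 and Ki = 5.22/4.309 = 1.21 nM.

1.21 nM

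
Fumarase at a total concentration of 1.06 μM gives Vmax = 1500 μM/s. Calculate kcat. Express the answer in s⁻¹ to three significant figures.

1420 s⁻¹

kcat = Vmax/[E]total = 1500 μM/s / 1.06 μM = 1420 s⁻¹.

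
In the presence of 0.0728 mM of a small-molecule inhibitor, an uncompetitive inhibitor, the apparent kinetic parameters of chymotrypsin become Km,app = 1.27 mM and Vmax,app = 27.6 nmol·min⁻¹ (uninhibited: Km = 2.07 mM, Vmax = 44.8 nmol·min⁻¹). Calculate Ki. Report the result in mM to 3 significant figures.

0.117 mM

Uncompetitive: Vmax,app = Vmax/α (and Km,app = Km/α) with α = 1 + [I]/Ki.
α = Vmax/Vmax,app = 44.8/27.6 = 1.623.
Ki = [I]/(α − 1) = 0.0728/0.6232 = 0.117 mM.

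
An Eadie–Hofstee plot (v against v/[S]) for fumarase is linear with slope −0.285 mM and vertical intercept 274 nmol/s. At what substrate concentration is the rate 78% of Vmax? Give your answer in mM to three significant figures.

1.01 mM

The Eadie–Hofstee slope gives Km = 0.285 mM (slope = −Km).
v/Vmax = [S]/(Km+[S]) = 0.78 ⇒ [S] = Km·0.78/(1−0.78) = 0.285 × 3.545 = 1.01 mM.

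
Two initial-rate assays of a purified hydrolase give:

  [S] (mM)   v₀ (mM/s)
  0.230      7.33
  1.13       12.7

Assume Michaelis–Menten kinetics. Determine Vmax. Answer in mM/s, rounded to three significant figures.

In reciprocal form, 1/v = (Km/Vmax)·(1/[S]) + 1/Vmax. The two points give (1/[S], 1/v) = (4.348, 0.1364) and (0.8850, 0.07874).
Slope = (0.1364 − 0.07874)/(4.348 − 0.8850) = 0.01666; intercept = 0.1364 − 0.01666×4.348 = 0.06400.
Vmax = 1/intercept = 15.6 mM/s; Km = slope × Vmax = 0.01666 × 15.6 = 0.260 mM.

15.6 mM/s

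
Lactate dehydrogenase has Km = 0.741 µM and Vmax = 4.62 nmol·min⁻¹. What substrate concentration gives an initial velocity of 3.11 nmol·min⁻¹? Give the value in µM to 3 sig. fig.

1.53 µM

Rearranging v = Vmax[S]/(Km+[S]) gives [S] = Km·v/(Vmax − v).
[S] = 0.741 × 3.11 / (4.62 − 3.11) = 2.305/1.510 = 1.53 µM.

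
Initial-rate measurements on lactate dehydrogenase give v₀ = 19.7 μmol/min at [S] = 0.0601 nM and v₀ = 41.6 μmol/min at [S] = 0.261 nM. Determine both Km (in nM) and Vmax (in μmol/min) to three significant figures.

Km = 0.130 nM; Vmax = 62.3 μmol/min

In reciprocal form, 1/v = (Km/Vmax)·(1/[S]) + 1/Vmax. The two points give (1/[S], 1/v) = (16.64, 0.05076) and (3.831, 0.02404).
Slope = (0.05076 − 0.02404)/(16.64 − 3.831) = 0.002087; intercept = 0.05076 − 0.002087×16.64 = 0.01604.
Vmax = 1/intercept = 62.3 μmol/min; Km = slope × Vmax = 0.002087 × 62.3 = 0.130 nM.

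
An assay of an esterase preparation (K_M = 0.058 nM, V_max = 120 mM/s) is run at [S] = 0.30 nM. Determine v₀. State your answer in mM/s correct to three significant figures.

101 mM/s

[S]/(Km+[S]) = 0.30/0.3580 = 0.8380, the fractional saturation.
v = 0.8380 × Vmax = 0.8380 × 120 = 101 mM/s.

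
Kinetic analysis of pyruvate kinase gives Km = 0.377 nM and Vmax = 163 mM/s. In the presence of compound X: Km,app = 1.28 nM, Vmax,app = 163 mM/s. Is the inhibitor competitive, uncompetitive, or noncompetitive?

Km increases (0.377 → 1.28 nM) while Vmax is unchanged — the hallmark of competitive inhibition.

competitive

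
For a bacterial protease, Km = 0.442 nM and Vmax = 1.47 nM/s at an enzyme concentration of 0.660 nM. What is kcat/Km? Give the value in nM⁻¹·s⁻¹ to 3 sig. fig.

kcat = Vmax/[E]total = 1.47/0.660 = 2.23 s⁻¹.
kcat/Km = 2.23/0.442 = 5.04 nM⁻¹·s⁻¹.

5.04 nM⁻¹·s⁻¹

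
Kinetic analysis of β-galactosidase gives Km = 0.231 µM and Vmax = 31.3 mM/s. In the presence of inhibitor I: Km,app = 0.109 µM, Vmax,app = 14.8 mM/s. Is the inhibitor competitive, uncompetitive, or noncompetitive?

uncompetitive

Both Km and Vmax decrease by the same factor (~2.11-fold) — characteristic of uncompetitive inhibition.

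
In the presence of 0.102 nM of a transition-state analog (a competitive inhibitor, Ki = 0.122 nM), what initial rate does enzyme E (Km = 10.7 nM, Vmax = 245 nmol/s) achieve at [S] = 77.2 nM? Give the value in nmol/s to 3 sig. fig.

195 nmol/s

α = 1 + [I]/Ki = 1 + 0.102/0.122 = 1.836.
For a competitive inhibitor, Vmax is unchanged and the apparent Km becomes α·Km: Km,app = 19.6 nM, Vmax,app = 245 nmol/s.
v = Vmax,app·[S]/(Km,app + [S]) = 245 × 77.2/(19.6 + 77.2) = 195 nmol/s.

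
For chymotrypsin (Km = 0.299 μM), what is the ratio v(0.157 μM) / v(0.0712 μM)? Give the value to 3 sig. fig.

1.79

The fractional saturations are [S]/(Km+[S]) = 0.0712/0.3702 = 0.1923 and 0.157/0.4560 = 0.3443.
v₂/v₁ is just their ratio: 0.3443/0.1923 = 1.79.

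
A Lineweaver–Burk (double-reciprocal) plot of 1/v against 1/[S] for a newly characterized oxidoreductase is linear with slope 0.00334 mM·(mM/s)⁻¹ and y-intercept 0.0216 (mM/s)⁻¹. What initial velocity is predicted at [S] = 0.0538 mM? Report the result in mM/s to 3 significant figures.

12.0 mM/s

The y-intercept is 1/Vmax, so Vmax = 1/0.0216 = 46.3 mM/s.
The slope is Km/Vmax, so Km = 0.00334 × 46.3 = 0.155 mM.
Then v = 46.3 × 0.0538/(0.155 + 0.0538) = 12.0 mM/s.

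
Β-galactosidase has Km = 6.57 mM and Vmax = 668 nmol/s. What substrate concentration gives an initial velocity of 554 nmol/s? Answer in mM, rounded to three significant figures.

Rearranging v = Vmax[S]/(Km+[S]) gives [S] = Km·v/(Vmax − v).
[S] = 6.57 × 554 / (668 − 554) = 3640/114.0 = 31.9 mM.

31.9 mM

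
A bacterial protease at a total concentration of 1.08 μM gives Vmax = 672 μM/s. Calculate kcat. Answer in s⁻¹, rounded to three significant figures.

kcat = Vmax/[E]total = 672 μM/s / 1.08 μM = 622 s⁻¹.

622 s⁻¹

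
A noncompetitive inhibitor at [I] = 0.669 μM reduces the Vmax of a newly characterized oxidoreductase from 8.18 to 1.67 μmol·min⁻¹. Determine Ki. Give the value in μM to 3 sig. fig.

0.172 μM

Noncompetitive: Vmax,app = Vmax/α with α = 1 + [I]/Ki.
α = Vmax/Vmax,app = 8.18/1.67 = 4.898.
Since α = 1 + [I]/Ki, [I]/Ki = 4.898 − 1 = 3.898 and Ki = 0.669/3.898 = 0.172 μM.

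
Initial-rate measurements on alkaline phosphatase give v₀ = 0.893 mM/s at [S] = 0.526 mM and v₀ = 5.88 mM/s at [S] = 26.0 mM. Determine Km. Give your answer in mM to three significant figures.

3.39 mM

In reciprocal form, 1/v = (Km/Vmax)·(1/[S]) + 1/Vmax. The two points give (1/[S], 1/v) = (1.901, 1.120) and (0.03846, 0.1701).
Slope = (1.120 − 0.1701)/(1.901 − 0.03846) = 0.5099; intercept = 1.120 − 0.5099×1.901 = 0.1505.
Vmax = 1/intercept = 6.65 mM/s; Km = slope × Vmax = 0.5099 × 6.65 = 3.39 mM.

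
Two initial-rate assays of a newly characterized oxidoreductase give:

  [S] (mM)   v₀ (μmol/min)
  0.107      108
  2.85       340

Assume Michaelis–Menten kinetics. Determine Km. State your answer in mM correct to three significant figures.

0.261 mM

From v = Vmax[S]/(Km+[S]), each point gives Vmax = v(Km+[S])/[S].
Equating: 108(Km+0.107)/0.107 = 340(Km+2.85)/2.85.
1009·Km + 108 = 119.3·Km + 340, so (1009 − 119.3)·Km = 340 − 108.
Km = 232.0/890.0 = 0.261 mM; then Vmax = 108(0.261+0.107)/0.107 = 371 μmol/min.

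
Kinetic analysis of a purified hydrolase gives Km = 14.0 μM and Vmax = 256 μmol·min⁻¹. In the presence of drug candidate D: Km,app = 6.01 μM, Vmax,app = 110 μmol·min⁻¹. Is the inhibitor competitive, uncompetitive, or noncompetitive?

Both Km and Vmax decrease by the same factor (~2.33-fold) — characteristic of uncompetitive inhibition.

uncompetitive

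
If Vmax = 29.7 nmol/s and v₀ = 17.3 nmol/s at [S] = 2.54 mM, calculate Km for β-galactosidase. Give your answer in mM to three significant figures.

From v = Vmax[S]/(Km+[S]), Km = [S](Vmax − v)/v.
Km = 2.54 × (29.7 − 17.3) / 17.3 = 31.50/17.3 = 1.82 mM.

1.82 mM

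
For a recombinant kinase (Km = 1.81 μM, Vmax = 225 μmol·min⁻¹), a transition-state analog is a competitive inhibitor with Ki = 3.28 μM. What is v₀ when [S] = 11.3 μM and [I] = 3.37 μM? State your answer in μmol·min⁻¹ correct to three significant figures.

170 μmol·min⁻¹

α = 1 + [I]/Ki = 1 + 3.37/3.28 = 2.027.
For a competitive inhibitor, Vmax is unchanged and the apparent Km becomes α·Km: Km,app = 3.67 μM, Vmax,app = 225 μmol·min⁻¹.
v = Vmax,app·[S]/(Km,app + [S]) = 225 × 11.3/(3.67 + 11.3) = 170 μmol·min⁻¹.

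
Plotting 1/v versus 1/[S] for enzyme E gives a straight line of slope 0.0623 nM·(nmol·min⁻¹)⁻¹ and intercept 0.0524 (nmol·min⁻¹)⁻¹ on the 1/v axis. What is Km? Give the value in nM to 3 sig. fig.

y-intercept = 1/Vmax ⇒ Vmax = 19.1 nmol·min⁻¹; slope = Km/Vmax ⇒ Km = slope × Vmax.
Km = 0.0623 × 19.1 = 1.19 nM.

1.19 nM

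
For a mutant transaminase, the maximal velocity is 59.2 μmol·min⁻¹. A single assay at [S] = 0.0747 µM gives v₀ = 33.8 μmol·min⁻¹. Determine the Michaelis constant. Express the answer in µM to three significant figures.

v/Vmax = 33.8/59.2 = 0.5709 = [S]/(Km+[S]).
So Km + [S] = [S]/0.5709 = 0.1308 µM, giving Km = 0.1308 − 0.0747 = 0.0561 µM.

0.0561 µM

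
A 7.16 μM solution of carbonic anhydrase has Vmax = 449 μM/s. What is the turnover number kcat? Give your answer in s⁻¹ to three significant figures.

kcat = Vmax/[E]total = 449 μM/s / 7.16 μM = 62.7 s⁻¹.

62.7 s⁻¹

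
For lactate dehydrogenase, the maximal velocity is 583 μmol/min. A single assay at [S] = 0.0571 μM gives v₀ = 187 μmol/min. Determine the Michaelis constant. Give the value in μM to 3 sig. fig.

v/Vmax = 187/583 = 0.3208 = [S]/(Km+[S]).
So Km + [S] = [S]/0.3208 = 0.1780 μM, giving Km = 0.1780 − 0.0571 = 0.121 μM.

0.121 μM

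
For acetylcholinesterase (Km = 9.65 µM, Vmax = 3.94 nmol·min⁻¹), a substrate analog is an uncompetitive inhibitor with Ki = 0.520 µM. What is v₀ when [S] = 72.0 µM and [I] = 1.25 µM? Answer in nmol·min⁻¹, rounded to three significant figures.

1.11 nmol·min⁻¹

α = 1 + [I]/Ki = 1 + 1.25/0.520 = 3.404.
For an uncompetitive inhibitor, both parameters are divided by α, giving Vmax/α and Km/α: Km,app = 2.84 µM, Vmax,app = 1.16 nmol·min⁻¹.
v = Vmax,app·[S]/(Km,app + [S]) = 1.16 × 72.0/(2.84 + 72.0) = 1.11 nmol·min⁻¹.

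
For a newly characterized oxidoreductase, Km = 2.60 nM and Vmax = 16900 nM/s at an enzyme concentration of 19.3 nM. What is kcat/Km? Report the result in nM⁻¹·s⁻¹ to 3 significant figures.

kcat = Vmax/[E]total = 16900/19.3 = 876 s⁻¹.
kcat/Km = 876/2.60 = 337 nM⁻¹·s⁻¹.

337 nM⁻¹·s⁻¹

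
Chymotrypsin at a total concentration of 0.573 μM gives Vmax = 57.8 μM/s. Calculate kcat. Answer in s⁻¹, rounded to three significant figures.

kcat = Vmax/[E]total = 57.8 μM/s / 0.573 μM = 101 s⁻¹.

101 s⁻¹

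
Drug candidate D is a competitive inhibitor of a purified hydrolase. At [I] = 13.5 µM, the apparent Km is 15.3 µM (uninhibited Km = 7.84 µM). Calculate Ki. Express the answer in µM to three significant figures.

14.2 µM

Competitive: Km,app = α·Km with α = 1 + [I]/Ki.
α = Km,app/Km = 15.3/7.84 = 1.952.
Since α = 1 + [I]/Ki, [I]/Ki = 1.952 − 1 = 0.9515 and Ki = 13.5/0.9515 = 14.2 µM.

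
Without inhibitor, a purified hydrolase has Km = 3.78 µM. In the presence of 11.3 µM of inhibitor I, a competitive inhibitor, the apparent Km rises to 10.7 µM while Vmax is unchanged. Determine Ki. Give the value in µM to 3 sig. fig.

Competitive: Km,app = α·Km with α = 1 + [I]/Ki.
α = Km,app/Km = 10.7/3.78 = 2.831.
Ki = [I]/(α − 1) = 11.3/1.831 = 6.17 µM.

6.17 µM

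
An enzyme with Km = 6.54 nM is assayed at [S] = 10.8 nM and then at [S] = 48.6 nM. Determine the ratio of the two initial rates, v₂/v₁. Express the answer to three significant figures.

1.42

Since Vmax cancels, v₂/v₁ = [S]₂(Km+[S]₁) / [S]₁(Km+[S]₂).
= 48.6×(6.54+10.8) / (10.8×(6.54+48.6)) = 842.7/595.5 = 1.42.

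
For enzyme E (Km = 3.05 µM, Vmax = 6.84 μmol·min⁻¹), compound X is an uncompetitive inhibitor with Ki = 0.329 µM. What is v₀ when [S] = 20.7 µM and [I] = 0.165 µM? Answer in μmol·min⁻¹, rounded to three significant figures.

With α = 1 + [I]/Ki = 1 + 0.165/0.329 = 1.502, the uncompetitive rate law is v = (Vmax/α)·[S] / (Km/α + [S]).
v = (6.84/1.502)×20.7 / (3.05/1.502 + 20.7) = 94.30/22.73 = 4.15 μmol·min⁻¹.

4.15 μmol·min⁻¹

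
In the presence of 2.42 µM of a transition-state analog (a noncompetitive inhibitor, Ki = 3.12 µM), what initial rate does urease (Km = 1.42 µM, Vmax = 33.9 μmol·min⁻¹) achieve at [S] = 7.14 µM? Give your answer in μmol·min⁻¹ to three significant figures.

15.9 μmol·min⁻¹

α = 1 + [I]/Ki = 1 + 2.42/3.12 = 1.776.
For a noncompetitive inhibitor, Vmax is reduced to Vmax/α while Km is unchanged: Km,app = 1.42 µM, Vmax,app = 19.1 μmol·min⁻¹.
v = Vmax,app·[S]/(Km,app + [S]) = 19.1 × 7.14/(1.42 + 7.14) = 15.9 μmol·min⁻¹.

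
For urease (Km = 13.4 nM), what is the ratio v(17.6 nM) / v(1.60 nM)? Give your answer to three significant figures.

Since Vmax cancels, v₂/v₁ = [S]₂(Km+[S]₁) / [S]₁(Km+[S]₂).
= 17.6×(13.4+1.60) / (1.60×(13.4+17.6)) = 264.0/49.60 = 5.32.

5.32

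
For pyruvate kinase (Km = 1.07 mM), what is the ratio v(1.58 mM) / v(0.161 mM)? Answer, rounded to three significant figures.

4.56

The fractional saturations are [S]/(Km+[S]) = 0.161/1.231 = 0.1308 and 1.58/2.650 = 0.5962.
v₂/v₁ is just their ratio: 0.5962/0.1308 = 4.56.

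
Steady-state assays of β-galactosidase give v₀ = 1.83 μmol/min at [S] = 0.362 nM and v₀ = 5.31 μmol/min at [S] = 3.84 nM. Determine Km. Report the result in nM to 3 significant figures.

From v = Vmax[S]/(Km+[S]), each point gives Vmax = v(Km+[S])/[S].
Equating: 1.83(Km+0.362)/0.362 = 5.31(Km+3.84)/3.84.
5.055·Km + 1.83 = 1.383·Km + 5.31, so (5.055 − 1.383)·Km = 5.31 − 1.83.
Km = 3.480/3.672 = 0.948 nM; then Vmax = 1.83(0.948+0.362)/0.362 = 6.62 μmol/min.

0.948 nM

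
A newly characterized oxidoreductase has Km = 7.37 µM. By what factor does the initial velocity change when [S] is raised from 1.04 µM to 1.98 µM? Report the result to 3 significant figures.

The fractional saturations are [S]/(Km+[S]) = 1.04/8.410 = 0.1237 and 1.98/9.350 = 0.2118.
v₂/v₁ is just their ratio: 0.2118/0.1237 = 1.71.

1.71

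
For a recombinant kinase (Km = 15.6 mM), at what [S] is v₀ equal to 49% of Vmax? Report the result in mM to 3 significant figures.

15.0 mM

v/Vmax = [S]/(Km+[S]) = 0.49, so [S] = Km·0.49/(1 − 0.49) = 15.6 × 0.9608.
[S] = 15.0 mM.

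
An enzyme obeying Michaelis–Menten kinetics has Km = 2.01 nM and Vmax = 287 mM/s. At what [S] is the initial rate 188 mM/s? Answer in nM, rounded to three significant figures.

Rearranging v = Vmax[S]/(Km+[S]) gives [S] = Km·v/(Vmax − v).
[S] = 2.01 × 188 / (287 − 188) = 377.9/99.00 = 3.82 nM.

3.82 nM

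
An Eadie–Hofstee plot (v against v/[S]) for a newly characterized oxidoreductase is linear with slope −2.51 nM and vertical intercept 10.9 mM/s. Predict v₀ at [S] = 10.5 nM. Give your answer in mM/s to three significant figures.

8.80 mM/s

In the Eadie–Hofstee form v = Vmax − Km·(v/[S]), the slope is −Km and the intercept is Vmax, so Km = 2.51 nM and Vmax = 10.9 mM/s.
v = 10.9 × 10.5/(2.51 + 10.5) = 8.80 mM/s.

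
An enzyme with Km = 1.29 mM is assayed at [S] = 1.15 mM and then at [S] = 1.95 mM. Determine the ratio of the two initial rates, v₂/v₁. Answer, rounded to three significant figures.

1.28

The fractional saturations are [S]/(Km+[S]) = 1.15/2.440 = 0.4713 and 1.95/3.240 = 0.6019.
v₂/v₁ is just their ratio: 0.6019/0.4713 = 1.28.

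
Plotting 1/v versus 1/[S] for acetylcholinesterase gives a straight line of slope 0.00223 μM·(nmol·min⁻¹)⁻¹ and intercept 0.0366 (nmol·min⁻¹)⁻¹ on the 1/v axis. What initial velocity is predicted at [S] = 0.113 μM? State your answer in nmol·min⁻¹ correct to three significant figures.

17.8 nmol·min⁻¹

The y-intercept is 1/Vmax, so Vmax = 1/0.0366 = 27.3 nmol·min⁻¹.
The slope is Km/Vmax, so Km = 0.00223 × 27.3 = 0.0609 μM.
Then v = 27.3 × 0.113/(0.0609 + 0.113) = 17.8 nmol·min⁻¹.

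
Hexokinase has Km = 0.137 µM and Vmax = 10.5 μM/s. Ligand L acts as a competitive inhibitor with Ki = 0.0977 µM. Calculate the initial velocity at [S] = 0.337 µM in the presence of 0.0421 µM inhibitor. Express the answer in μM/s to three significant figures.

With α = 1 + [I]/Ki = 1 + 0.0421/0.0977 = 1.431, the competitive rate law is v = Vmax[S] / (αKm + [S]).
v = 10.5×0.337 / (1.431×0.137 + 0.337) = 3.539/0.5330 = 6.64 μM/s.

6.64 μM/s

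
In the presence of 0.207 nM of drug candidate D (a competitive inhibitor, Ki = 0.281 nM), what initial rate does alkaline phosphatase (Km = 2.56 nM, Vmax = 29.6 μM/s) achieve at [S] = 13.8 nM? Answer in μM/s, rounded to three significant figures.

22.4 μM/s

α = 1 + [I]/Ki = 1 + 0.207/0.281 = 1.737.
For a competitive inhibitor, Vmax is unchanged and the apparent Km becomes α·Km: Km,app = 4.45 nM, Vmax,app = 29.6 μM/s.
v = Vmax,app·[S]/(Km,app + [S]) = 29.6 × 13.8/(4.45 + 13.8) = 22.4 μM/s.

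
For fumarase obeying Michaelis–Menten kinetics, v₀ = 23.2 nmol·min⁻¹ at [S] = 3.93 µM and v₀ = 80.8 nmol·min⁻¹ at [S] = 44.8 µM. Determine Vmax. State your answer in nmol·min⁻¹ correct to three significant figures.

106 nmol·min⁻¹

From v = Vmax[S]/(Km+[S]), each point gives Vmax = v(Km+[S])/[S].
Equating: 23.2(Km+3.93)/3.93 = 80.8(Km+44.8)/44.8.
5.903·Km + 23.2 = 1.804·Km + 80.8, so (5.903 − 1.804)·Km = 80.8 − 23.2.
Km = 57.60/4.100 = 14.0 µM; then Vmax = 23.2(14.0+3.93)/3.93 = 106 nmol·min⁻¹.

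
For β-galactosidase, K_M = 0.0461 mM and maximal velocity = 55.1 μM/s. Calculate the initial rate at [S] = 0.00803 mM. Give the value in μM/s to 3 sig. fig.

8.17 μM/s

v = Vmax·[S]/(Km + [S]) = 55.1 × 0.00803 / (0.0461 + 0.00803)
  = 0.4425 / 0.05413 = 8.17 μM/s.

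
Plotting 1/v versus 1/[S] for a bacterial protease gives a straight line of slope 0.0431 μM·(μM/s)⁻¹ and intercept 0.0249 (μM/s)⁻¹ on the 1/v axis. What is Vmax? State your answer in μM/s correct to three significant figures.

The y-intercept of a Lineweaver–Burk plot equals 1/Vmax, so Vmax = 1/0.0249 = 40.2 μM/s.

40.2 μM/s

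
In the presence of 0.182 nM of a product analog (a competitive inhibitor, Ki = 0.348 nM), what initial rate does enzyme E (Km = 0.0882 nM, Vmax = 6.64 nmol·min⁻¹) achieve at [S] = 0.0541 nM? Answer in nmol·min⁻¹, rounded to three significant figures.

1.91 nmol·min⁻¹

With α = 1 + [I]/Ki = 1 + 0.182/0.348 = 1.523, the competitive rate law is v = Vmax[S] / (αKm + [S]).
v = 6.64×0.0541 / (1.523×0.0882 + 0.0541) = 0.3592/0.1884 = 1.91 nmol·min⁻¹.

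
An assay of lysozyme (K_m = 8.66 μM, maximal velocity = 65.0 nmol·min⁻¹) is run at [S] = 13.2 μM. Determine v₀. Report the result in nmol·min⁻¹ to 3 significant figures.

39.2 nmol·min⁻¹

v = Vmax·[S]/(Km + [S]) = 65.0 × 13.2 / (8.66 + 13.2)
  = 858.0 / 21.86 = 39.2 nmol·min⁻¹.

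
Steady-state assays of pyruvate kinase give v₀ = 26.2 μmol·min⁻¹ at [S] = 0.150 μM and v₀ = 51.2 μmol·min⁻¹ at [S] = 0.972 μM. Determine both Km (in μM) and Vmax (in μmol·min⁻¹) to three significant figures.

From v = Vmax[S]/(Km+[S]), each point gives Vmax = v(Km+[S])/[S].
Equating: 26.2(Km+0.150)/0.150 = 51.2(Km+0.972)/0.972.
174.7·Km + 26.2 = 52.67·Km + 51.2, so (174.7 − 52.67)·Km = 51.2 − 26.2.
Km = 25.00/122.0 = 0.205 μM; then Vmax = 26.2(0.205+0.150)/0.150 = 62.0 μmol·min⁻¹.

Km = 0.205 μM; Vmax = 62.0 μmol·min⁻¹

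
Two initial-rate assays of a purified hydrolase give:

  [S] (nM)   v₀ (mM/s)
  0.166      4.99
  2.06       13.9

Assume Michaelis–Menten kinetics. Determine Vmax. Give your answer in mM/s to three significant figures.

16.5 mM/s

From v = Vmax[S]/(Km+[S]), each point gives Vmax = v(Km+[S])/[S].
Equating: 4.99(Km+0.166)/0.166 = 13.9(Km+2.06)/2.06.
30.06·Km + 4.99 = 6.748·Km + 13.9, so (30.06 − 6.748)·Km = 13.9 − 4.99.
Km = 8.910/23.31 = 0.382 nM; then Vmax = 4.99(0.382+0.166)/0.166 = 16.5 mM/s.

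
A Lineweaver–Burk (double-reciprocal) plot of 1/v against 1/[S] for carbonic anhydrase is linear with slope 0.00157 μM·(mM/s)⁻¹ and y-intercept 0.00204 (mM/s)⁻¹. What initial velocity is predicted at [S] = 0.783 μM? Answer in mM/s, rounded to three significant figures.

The y-intercept is 1/Vmax, so Vmax = 1/0.00204 = 490 mM/s.
The slope is Km/Vmax, so Km = 0.00157 × 490 = 0.770 μM.
Then v = 490 × 0.783/(0.770 + 0.783) = 247 mM/s.

247 mM/s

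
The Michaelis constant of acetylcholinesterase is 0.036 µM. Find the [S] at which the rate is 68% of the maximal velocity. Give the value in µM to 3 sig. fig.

0.0765 µM

v/Vmax = [S]/(Km+[S]) = 0.68, so [S] = Km·0.68/(1 − 0.68) = 0.036 × 2.125.
[S] = 0.0765 µM.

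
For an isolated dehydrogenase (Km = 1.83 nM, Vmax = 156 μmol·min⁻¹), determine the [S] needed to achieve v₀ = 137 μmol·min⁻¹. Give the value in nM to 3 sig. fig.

Rearranging v = Vmax[S]/(Km+[S]) gives [S] = Km·v/(Vmax − v).
[S] = 1.83 × 137 / (156 − 137) = 250.7/19.00 = 13.2 nM.

13.2 nM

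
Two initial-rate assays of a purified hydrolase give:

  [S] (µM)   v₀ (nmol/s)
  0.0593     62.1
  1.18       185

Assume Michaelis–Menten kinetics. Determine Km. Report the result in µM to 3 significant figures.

0.138 µM

From v = Vmax[S]/(Km+[S]), each point gives Vmax = v(Km+[S])/[S].
Equating: 62.1(Km+0.0593)/0.0593 = 185(Km+1.18)/1.18.
1047·Km + 62.1 = 156.8·Km + 185, so (1047 − 156.8)·Km = 185 − 62.1.
Km = 122.9/890.4 = 0.138 µM; then Vmax = 62.1(0.138+0.0593)/0.0593 = 207 nmol/s.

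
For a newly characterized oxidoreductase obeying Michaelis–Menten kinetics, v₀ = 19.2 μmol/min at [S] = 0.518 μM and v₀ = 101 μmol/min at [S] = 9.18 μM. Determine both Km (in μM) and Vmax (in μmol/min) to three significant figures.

Km = 3.14 μM; Vmax = 136 μmol/min

From v = Vmax[S]/(Km+[S]), each point gives Vmax = v(Km+[S])/[S].
Equating: 19.2(Km+0.518)/0.518 = 101(Km+9.18)/9.18.
37.07·Km + 19.2 = 11.00·Km + 101, so (37.07 − 11.00)·Km = 101 − 19.2.
Km = 81.80/26.06 = 3.14 μM; then Vmax = 19.2(3.14+0.518)/0.518 = 136 μmol/min.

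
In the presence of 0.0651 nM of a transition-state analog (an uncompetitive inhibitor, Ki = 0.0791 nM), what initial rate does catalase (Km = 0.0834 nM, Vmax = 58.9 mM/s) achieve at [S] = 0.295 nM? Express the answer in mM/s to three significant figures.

α = 1 + [I]/Ki = 1 + 0.0651/0.0791 = 1.823.
For an uncompetitive inhibitor, both parameters are divided by α, giving Vmax/α and Km/α: Km,app = 0.0457 nM, Vmax,app = 32.3 mM/s.
v = Vmax,app·[S]/(Km,app + [S]) = 32.3 × 0.295/(0.0457 + 0.295) = 28.0 mM/s.

28.0 mM/s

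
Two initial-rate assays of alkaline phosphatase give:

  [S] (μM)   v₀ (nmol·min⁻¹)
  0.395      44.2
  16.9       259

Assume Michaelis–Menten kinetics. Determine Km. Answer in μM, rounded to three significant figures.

From v = Vmax[S]/(Km+[S]), each point gives Vmax = v(Km+[S])/[S].
Equating: 44.2(Km+0.395)/0.395 = 259(Km+16.9)/16.9.
111.9·Km + 44.2 = 15.33·Km + 259, so (111.9 − 15.33)·Km = 259 − 44.2.
Km = 214.8/96.57 = 2.22 μM; then Vmax = 44.2(2.22+0.395)/0.395 = 293 nmol·min⁻¹.

2.22 μM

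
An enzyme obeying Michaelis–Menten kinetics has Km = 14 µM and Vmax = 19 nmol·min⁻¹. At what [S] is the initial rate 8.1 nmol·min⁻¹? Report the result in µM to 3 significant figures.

The required fractional saturation is v/Vmax = 8.1/19 = 0.4263.
Then [S]/(Km+[S]) = 0.4263 ⇒ [S] = 14 × 0.4263/(1 − 0.4263) = 10.4 µM.

10.4 µM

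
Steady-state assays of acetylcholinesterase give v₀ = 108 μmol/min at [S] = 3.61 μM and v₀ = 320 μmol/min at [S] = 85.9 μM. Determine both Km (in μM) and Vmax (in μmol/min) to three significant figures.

From v = Vmax[S]/(Km+[S]), each point gives Vmax = v(Km+[S])/[S].
Equating: 108(Km+3.61)/3.61 = 320(Km+85.9)/85.9.
29.92·Km + 108 = 3.725·Km + 320, so (29.92 − 3.725)·Km = 320 − 108.
Km = 212.0/26.19 = 8.09 μM; then Vmax = 108(8.09+3.61)/3.61 = 350 μmol/min.

Km = 8.09 μM; Vmax = 350 μmol/min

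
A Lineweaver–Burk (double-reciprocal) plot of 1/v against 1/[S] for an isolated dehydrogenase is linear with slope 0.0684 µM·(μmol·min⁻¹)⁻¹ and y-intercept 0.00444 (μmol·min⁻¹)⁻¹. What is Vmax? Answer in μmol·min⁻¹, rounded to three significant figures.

The y-intercept of a Lineweaver–Burk plot equals 1/Vmax, so Vmax = 1/0.00444 = 225 μmol·min⁻¹.

225 μmol·min⁻¹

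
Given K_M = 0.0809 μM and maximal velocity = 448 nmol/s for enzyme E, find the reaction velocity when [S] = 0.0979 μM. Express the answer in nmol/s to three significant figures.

[S]/(Km+[S]) = 0.0979/0.1788 = 0.5475, the fractional saturation.
v = 0.5475 × Vmax = 0.5475 × 448 = 245 nmol/s.

245 nmol/s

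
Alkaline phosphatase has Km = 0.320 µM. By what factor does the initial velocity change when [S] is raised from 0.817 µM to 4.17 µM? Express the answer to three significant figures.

The fractional saturations are [S]/(Km+[S]) = 0.817/1.137 = 0.7186 and 4.17/4.490 = 0.9287.
v₂/v₁ is just their ratio: 0.9287/0.7186 = 1.29.

1.29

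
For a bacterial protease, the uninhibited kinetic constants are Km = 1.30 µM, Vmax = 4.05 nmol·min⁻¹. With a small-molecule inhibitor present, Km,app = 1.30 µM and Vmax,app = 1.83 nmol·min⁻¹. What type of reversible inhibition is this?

Vmax decreases (4.05 → 1.83 nmol·min⁻¹) while Km is unchanged — pure noncompetitive inhibition.

noncompetitive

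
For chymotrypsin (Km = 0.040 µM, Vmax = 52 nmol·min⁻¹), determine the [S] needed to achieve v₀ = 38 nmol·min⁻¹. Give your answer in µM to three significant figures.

0.109 µM

The required fractional saturation is v/Vmax = 38/52 = 0.7308.
Then [S]/(Km+[S]) = 0.7308 ⇒ [S] = 0.040 × 0.7308/(1 − 0.7308) = 0.109 µM.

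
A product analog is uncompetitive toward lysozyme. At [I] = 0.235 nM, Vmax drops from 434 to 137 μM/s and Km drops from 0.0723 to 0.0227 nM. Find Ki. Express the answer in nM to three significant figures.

Uncompetitive: Vmax,app = Vmax/α (and Km,app = Km/α) with α = 1 + [I]/Ki.
α = Vmax/Vmax,app = 434/137 = 3.168.
Ki = [I]/(α − 1) = 0.235/2.168 = 0.108 nM.

0.108 nM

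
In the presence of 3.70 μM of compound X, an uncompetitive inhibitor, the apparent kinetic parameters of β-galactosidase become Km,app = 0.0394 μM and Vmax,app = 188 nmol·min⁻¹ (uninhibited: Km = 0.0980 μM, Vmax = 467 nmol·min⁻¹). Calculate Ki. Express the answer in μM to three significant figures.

Uncompetitive: Vmax,app = Vmax/α (and Km,app = Km/α) with α = 1 + [I]/Ki.
α = Vmax/Vmax,app = 467/188 = 2.484.
Since α = 1 + [I]/Ki, [I]/Ki = 2.484 − 1 = 1.484 and Ki = 3.70/1.484 = 2.49 μM.

2.49 μM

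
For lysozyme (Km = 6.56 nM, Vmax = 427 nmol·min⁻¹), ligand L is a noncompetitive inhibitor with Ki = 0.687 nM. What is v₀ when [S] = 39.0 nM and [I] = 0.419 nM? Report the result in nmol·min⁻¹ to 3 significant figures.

With α = 1 + [I]/Ki = 1 + 0.419/0.687 = 1.610, the noncompetitive rate law is v = (Vmax/α)·[S] / (Km + [S]).
v = (427/1.610)×39.0 / (6.56 + 39.0) = 10340/45.56 = 227 nmol·min⁻¹.

227 nmol·min⁻¹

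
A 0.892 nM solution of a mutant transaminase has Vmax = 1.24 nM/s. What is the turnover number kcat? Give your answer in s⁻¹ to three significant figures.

1.39 s⁻¹

kcat = Vmax/[E]total = 1.24 nM/s / 0.892 nM = 1.39 s⁻¹.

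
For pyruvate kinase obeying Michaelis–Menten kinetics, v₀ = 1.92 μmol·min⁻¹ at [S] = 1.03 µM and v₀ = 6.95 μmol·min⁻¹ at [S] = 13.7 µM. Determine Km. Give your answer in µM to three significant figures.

In reciprocal form, 1/v = (Km/Vmax)·(1/[S]) + 1/Vmax. The two points give (1/[S], 1/v) = (0.9709, 0.5208) and (0.07299, 0.1439).
Slope = (0.5208 − 0.1439)/(0.9709 − 0.07299) = 0.4198; intercept = 0.5208 − 0.4198×0.9709 = 0.1132.
Vmax = 1/intercept = 8.83 μmol·min⁻¹; Km = slope × Vmax = 0.4198 × 8.83 = 3.71 µM.

3.71 µM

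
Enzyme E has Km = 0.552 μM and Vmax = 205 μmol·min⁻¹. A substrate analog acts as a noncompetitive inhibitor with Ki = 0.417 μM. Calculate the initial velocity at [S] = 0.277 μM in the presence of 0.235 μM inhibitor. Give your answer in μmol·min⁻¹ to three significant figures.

43.8 μmol·min⁻¹

α = 1 + [I]/Ki = 1 + 0.235/0.417 = 1.564.
For a noncompetitive inhibitor, Vmax is reduced to Vmax/α while Km is unchanged: Km,app = 0.552 μM, Vmax,app = 131 μmol·min⁻¹.
v = Vmax,app·[S]/(Km,app + [S]) = 131 × 0.277/(0.552 + 0.277) = 43.8 μmol·min⁻¹.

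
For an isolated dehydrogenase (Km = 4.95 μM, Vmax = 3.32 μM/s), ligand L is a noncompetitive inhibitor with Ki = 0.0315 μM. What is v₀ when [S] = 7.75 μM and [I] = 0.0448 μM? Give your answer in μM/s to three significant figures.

With α = 1 + [I]/Ki = 1 + 0.0448/0.0315 = 2.422, the noncompetitive rate law is v = (Vmax/α)·[S] / (Km + [S]).
v = (3.32/2.422)×7.75 / (4.95 + 7.75) = 10.62/12.70 = 0.836 μM/s.

0.836 μM/s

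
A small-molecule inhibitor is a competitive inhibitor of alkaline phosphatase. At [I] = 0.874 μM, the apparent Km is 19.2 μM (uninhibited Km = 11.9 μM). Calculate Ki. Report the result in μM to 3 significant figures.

1.42 μM

Competitive: Km,app = α·Km with α = 1 + [I]/Ki.
α = Km,app/Km = 19.2/11.9 = 1.613.
Ki = [I]/(α − 1) = 0.874/0.6134 = 1.42 μM.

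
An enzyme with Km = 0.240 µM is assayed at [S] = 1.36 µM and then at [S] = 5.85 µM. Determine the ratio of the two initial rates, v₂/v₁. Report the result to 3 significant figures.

1.13

Since Vmax cancels, v₂/v₁ = [S]₂(Km+[S]₁) / [S]₁(Km+[S]₂).
= 5.85×(0.240+1.36) / (1.36×(0.240+5.85)) = 9.360/8.282 = 1.13.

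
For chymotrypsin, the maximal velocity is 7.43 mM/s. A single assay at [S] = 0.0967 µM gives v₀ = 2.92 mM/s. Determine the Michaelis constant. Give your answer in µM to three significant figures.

0.149 µM

v/Vmax = 2.92/7.43 = 0.3930 = [S]/(Km+[S]).
So Km + [S] = [S]/0.3930 = 0.2461 µM, giving Km = 0.2461 − 0.0967 = 0.149 µM.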